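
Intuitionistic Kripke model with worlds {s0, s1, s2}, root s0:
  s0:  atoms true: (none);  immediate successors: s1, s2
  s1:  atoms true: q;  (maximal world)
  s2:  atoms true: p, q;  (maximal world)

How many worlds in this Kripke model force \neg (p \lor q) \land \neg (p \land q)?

s0: does not force it — s0 \nVdash \neg (p \lor q) \land \neg (p \land q) since s0 fails \neg (p \lor q).
s1: does not force it — s1 \nVdash \neg (p \lor q) \land \neg (p \land q) since s1 fails \neg (p \lor q).
s2: does not force it — s2 \nVdash \neg (p \lor q) \land \neg (p \land q) since s2 fails \neg (p \lor q).
Worlds forcing the formula: { }.

0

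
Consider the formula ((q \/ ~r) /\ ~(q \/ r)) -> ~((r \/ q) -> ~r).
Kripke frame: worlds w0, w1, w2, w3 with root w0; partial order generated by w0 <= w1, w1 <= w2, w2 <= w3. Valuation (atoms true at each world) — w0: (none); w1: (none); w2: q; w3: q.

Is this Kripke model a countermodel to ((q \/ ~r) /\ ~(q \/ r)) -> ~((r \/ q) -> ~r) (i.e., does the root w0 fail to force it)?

w0 ||- ((q \/ ~r) /\ ~(q \/ r)) -> ~((r \/ q) -> ~r) vacuously: no world accessible from w0 forces the antecedent (q \/ ~r) /\ ~(q \/ r).
So the root w0 forces ((q \/ ~r) /\ ~(q \/ r)) -> ~((r \/ q) -> ~r); the model is not a countermodel.

No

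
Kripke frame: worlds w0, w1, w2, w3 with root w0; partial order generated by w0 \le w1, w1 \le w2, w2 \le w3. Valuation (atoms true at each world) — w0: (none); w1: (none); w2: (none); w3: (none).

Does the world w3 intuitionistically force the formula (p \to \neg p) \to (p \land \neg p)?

w3 \nVdash (p \to \neg p) \to (p \land \neg p): already at w3 itself, w3 \Vdash p \to \neg p but w3 \nVdash p \land \neg p.
w3 \nVdash p \land \neg p since w3 fails p.

No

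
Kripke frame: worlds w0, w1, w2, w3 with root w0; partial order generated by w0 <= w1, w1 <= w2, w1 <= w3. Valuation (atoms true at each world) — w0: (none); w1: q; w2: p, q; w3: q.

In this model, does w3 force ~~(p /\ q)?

w3 ||-/- ~~(p /\ q) since w3 is accessible from w3 and w3 ||- ~(p /\ q).
w3 ||- ~(p /\ q): no world accessible from w3 forces p /\ q.

No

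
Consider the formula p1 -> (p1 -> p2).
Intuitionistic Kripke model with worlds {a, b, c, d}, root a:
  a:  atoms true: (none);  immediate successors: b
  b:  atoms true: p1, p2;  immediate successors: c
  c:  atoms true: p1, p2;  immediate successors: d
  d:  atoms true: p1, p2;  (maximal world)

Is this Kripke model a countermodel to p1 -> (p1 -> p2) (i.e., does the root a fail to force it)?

No

a ||- p1 -> (p1 -> p2): every world accessible from a that forces p1 (namely b, c, d) also forces p1 -> p2.
So the root a forces p1 -> (p1 -> p2); the model is not a countermodel.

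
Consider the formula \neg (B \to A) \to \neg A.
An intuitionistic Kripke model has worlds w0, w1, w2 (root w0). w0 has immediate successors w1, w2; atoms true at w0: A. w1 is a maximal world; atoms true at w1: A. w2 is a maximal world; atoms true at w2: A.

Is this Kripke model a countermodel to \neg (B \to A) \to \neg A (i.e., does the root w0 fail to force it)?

No

w0 \Vdash \neg (B \to A) \to \neg A vacuously: no world accessible from w0 forces the antecedent \neg (B \to A).
So the root w0 forces \neg (B \to A) \to \neg A; the model is not a countermodel.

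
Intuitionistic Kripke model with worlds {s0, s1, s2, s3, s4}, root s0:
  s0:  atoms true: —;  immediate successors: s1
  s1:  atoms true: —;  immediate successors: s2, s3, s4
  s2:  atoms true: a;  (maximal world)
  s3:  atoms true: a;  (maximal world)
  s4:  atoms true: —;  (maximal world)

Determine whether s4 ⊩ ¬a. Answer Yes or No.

Yes

s4 ⊩ ¬a: no world accessible from s4 forces a.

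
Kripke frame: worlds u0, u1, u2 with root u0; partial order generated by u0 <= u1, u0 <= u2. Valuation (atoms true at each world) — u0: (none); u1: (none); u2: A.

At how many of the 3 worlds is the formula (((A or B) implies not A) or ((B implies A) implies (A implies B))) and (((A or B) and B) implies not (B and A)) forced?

1

u0: does not force it — u0 does not force (((A or B) implies not A) or ((B implies A) implies (A implies B))) and (((A or B) and B) implies not (B and A)) since u0 fails ((A or B) implies not A) or ((B implies A) implies (A implies B)).
u1: forces it.
u2: does not force it — u2 does not force (((A or B) implies not A) or ((B implies A) implies (A implies B))) and (((A or B) and B) implies not (B and A)) since u2 fails ((A or B) implies not A) or ((B implies A) implies (A implies B)).
Worlds forcing the formula: {u1}.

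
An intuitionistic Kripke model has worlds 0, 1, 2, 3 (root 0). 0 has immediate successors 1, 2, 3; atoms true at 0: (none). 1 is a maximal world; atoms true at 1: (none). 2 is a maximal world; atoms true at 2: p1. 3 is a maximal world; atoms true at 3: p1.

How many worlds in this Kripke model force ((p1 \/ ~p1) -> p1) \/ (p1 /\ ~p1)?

2

0: does not force it — 0 ||-/- ((p1 \/ ~p1) -> p1) \/ (p1 /\ ~p1): neither disjunct is forced at 0.
1: does not force it — 1 ||-/- ((p1 \/ ~p1) -> p1) \/ (p1 /\ ~p1): neither disjunct is forced at 1.
2: forces it.
3: forces it.
Worlds forcing the formula: {2, 3}.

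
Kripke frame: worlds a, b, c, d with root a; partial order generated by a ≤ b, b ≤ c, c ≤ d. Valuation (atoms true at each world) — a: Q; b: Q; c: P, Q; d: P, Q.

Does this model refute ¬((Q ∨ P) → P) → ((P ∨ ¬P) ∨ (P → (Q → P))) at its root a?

No

a ⊩ ¬((Q ∨ P) → P) → ((P ∨ ¬P) ∨ (P → (Q → P))) vacuously: no world accessible from a forces the antecedent ¬((Q ∨ P) → P).
So the root a forces ¬((Q ∨ P) → P) → ((P ∨ ¬P) ∨ (P → (Q → P))); the model is not a countermodel.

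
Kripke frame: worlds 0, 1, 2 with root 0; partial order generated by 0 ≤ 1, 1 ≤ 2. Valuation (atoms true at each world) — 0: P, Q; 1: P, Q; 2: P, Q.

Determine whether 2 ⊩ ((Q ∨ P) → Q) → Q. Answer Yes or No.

2 ⊩ ((Q ∨ P) → Q) → Q: every world accessible from 2 that forces (Q ∨ P) → Q (namely 2) also forces Q.

Yes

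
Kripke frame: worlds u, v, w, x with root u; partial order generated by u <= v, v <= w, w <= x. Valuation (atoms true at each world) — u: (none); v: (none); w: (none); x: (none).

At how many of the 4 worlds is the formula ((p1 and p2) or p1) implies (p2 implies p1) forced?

u: forces it.
v: forces it.
w: forces it.
x: forces it.
Worlds forcing the formula: {u, v, w, x}.

4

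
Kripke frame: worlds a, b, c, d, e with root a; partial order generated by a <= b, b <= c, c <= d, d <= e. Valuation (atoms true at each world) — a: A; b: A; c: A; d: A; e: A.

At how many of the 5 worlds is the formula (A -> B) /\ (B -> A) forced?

0

a: does not force it — a ||-/- (A -> B) /\ (B -> A) since a fails A -> B.
b: does not force it — b ||-/- (A -> B) /\ (B -> A) since b fails A -> B.
c: does not force it.
d: does not force it.
e: does not force it.
Worlds forcing the formula: { }.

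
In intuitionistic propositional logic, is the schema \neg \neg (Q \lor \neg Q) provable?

This is the double negation of excluded middle, which is intuitionistically derivable.
Assuming \neg (Q \lor \neg Q): from Q we'd get Q \lor \neg Q, so \neg Q; but then Q \lor \neg Q again — contradiction. Hence \neg \neg (Q \lor \neg Q).

Yes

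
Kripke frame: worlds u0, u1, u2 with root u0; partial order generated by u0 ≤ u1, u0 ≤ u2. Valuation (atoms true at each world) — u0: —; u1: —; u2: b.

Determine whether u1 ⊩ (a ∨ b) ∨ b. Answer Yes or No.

u1 ⊮ (a ∨ b) ∨ b: neither disjunct is forced at u1.
u1 ⊮ a ∨ b: neither disjunct is forced at u1.
u1 lacks atom a, so u1 ⊮ a.

No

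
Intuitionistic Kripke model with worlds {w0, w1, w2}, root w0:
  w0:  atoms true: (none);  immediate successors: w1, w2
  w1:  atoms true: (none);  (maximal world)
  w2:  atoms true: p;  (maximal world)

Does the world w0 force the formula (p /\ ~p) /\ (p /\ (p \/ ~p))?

No

w0 ||-/- (p /\ ~p) /\ (p /\ (p \/ ~p)) since w0 fails p /\ ~p.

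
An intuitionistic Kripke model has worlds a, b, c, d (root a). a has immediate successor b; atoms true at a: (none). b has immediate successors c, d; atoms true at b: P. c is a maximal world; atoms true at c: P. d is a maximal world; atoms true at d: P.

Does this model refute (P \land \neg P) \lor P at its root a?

Yes

a \nVdash (P \land \neg P) \lor P: neither disjunct is forced at a.
a \nVdash P \land \neg P since a fails P.
So the root a does not force (P \land \neg P) \lor P; the model is a countermodel.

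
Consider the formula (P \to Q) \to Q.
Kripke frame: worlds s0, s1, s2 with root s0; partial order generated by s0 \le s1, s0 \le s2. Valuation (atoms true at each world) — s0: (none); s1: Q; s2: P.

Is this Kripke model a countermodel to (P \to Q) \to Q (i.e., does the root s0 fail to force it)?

No

s0 \Vdash (P \to Q) \to Q: every world accessible from s0 that forces P \to Q (namely s1) also forces Q.
So the root s0 forces (P \to Q) \to Q; the model is not a countermodel.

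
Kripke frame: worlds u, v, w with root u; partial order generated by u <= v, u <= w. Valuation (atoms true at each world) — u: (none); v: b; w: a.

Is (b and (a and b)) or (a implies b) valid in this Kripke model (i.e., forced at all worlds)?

No

Not every world: u does not force (b and (a and b)) or (a implies b).
u does not force (b and (a and b)) or (a implies b): neither disjunct is forced at u.
u does not force b and (a and b) since u fails b.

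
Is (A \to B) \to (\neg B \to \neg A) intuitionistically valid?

Yes

This is the forward direction of contraposition, which is intuitionistically derivable.
Assume A \to B and \neg B. If A held then B would follow, contradicting \neg B; so \neg A.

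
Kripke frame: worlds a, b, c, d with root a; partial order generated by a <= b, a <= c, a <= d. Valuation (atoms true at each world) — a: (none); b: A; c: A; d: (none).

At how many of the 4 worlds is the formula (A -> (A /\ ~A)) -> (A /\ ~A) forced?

2

a: does not force it — a ||-/- (A -> (A /\ ~A)) -> (A /\ ~A): at the accessible world d, d ||- A -> (A /\ ~A) but d ||-/- A /\ ~A.
b: forces it.
c: forces it.
d: does not force it — d ||-/- (A -> (A /\ ~A)) -> (A /\ ~A): already at d itself, d ||- A -> (A /\ ~A) but d ||-/- A /\ ~A.
Worlds forcing the formula: {b, c}.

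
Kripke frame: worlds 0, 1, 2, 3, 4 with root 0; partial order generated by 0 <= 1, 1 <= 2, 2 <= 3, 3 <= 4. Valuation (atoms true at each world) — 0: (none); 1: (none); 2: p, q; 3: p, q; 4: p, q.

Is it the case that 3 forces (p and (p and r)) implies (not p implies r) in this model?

Yes

3 forces (p and (p and r)) implies (not p implies r) vacuously: no world accessible from 3 forces the antecedent p and (p and r).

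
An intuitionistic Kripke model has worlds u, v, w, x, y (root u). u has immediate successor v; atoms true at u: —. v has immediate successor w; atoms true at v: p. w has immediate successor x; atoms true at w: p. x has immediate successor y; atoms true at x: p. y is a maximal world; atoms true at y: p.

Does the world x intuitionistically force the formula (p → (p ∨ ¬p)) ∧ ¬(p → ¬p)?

Yes

x ⊩ (p → (p ∨ ¬p)) ∧ ¬(p → ¬p) since x forces both conjuncts.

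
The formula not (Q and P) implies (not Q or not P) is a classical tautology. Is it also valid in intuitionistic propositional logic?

This is the constructively invalid direction of De Morgan's law for conjunction, which is not intuitionistically valid.
A Kripke countermodel: worlds s0, s1, s2; order generated by s0 <= s1, s0 <= s2; atoms true at each world — s0:{}; s1:{Q}; s2:{P}.
s0 does not force not (Q and P) implies (not Q or not P): already at s0 itself, s0 forces not (Q and P) but s0 does not force not Q or not P.
s0 does not force not Q or not P: neither disjunct is forced at s0.
s0 does not force not Q since s1 is accessible from s0 and s1 forces Q.
So the root s0 does not force the formula.

No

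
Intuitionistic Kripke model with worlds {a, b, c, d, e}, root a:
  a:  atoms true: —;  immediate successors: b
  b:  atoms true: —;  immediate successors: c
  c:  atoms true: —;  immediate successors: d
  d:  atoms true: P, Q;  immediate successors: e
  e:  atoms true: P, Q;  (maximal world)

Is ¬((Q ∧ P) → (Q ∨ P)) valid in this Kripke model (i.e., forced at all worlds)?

Not every world: a ⊮ ¬((Q ∧ P) → (Q ∨ P)).
a ⊮ ¬((Q ∧ P) → (Q ∨ P)) since a is accessible from a and a ⊩ (Q ∧ P) → (Q ∨ P).
a ⊩ (Q ∧ P) → (Q ∨ P): every world accessible from a that forces Q ∧ P (namely d, e) also forces Q ∨ P.

No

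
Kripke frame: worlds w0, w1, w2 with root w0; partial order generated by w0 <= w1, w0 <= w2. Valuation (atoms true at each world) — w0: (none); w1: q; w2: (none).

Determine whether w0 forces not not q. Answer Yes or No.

No

w0 does not force not not q since w2 is accessible from w0 and w2 forces not q.
w2 forces not q: no world accessible from w2 forces q.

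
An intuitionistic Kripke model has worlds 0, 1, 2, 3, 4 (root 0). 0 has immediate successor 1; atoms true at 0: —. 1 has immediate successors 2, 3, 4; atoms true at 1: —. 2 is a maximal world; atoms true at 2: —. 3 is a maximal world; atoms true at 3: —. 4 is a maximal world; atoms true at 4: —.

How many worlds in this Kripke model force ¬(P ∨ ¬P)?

0

0: does not force it — 0 ⊮ ¬(P ∨ ¬P) since 0 is accessible from 0 and 0 ⊩ P ∨ ¬P.
1: does not force it — 1 ⊮ ¬(P ∨ ¬P) since 1 is accessible from 1 and 1 ⊩ P ∨ ¬P.
2: does not force it — 2 ⊮ ¬(P ∨ ¬P) since 2 is accessible from 2 and 2 ⊩ P ∨ ¬P.
3: does not force it.
4: does not force it.
Worlds forcing the formula: { }.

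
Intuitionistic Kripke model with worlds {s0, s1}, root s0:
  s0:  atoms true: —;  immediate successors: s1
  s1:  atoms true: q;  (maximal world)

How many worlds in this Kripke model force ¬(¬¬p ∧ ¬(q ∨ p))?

2

s0: forces it.
s1: forces it.
Worlds forcing the formula: {s0, s1}.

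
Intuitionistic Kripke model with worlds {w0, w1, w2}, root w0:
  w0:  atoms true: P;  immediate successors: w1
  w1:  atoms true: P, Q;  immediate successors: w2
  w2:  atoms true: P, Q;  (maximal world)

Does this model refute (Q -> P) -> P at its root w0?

w0 ||- (Q -> P) -> P: every world accessible from w0 that forces Q -> P (namely w0, w1, w2) also forces P.
So the root w0 forces (Q -> P) -> P; the model is not a countermodel.

No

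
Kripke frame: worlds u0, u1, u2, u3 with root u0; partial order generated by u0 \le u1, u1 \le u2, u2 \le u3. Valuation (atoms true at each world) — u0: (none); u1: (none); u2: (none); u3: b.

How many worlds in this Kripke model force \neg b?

0

u0: does not force it — u0 \nVdash \neg b since u3 is accessible from u0 and u3 \Vdash b.
u1: does not force it — u1 \nVdash \neg b since u3 is accessible from u1 and u3 \Vdash b.
u2: does not force it — u2 \nVdash \neg b since u3 is accessible from u2 and u3 \Vdash b.
u3: does not force it.
Worlds forcing the formula: { }.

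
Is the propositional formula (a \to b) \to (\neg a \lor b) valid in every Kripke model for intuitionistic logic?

This is the material-implication-as-disjunction principle, which is not intuitionistically valid.
A Kripke countermodel: worlds u, v; order generated by u \le v; atoms true at each world — u:{}; v:{a,b}.
u \nVdash (a \to b) \to (\neg a \lor b): already at u itself, u \Vdash a \to b but u \nVdash \neg a \lor b.
u \nVdash \neg a \lor b: neither disjunct is forced at u.
u \nVdash \neg a since v is accessible from u and v \Vdash a.
So the root u does not force the formula.

No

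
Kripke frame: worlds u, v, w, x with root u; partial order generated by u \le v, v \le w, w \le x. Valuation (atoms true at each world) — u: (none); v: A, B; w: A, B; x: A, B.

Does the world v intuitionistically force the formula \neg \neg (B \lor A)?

v \Vdash \neg \neg (B \lor A): no world accessible from v forces \neg (B \lor A).

Yes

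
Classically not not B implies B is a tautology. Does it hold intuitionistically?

This is double-negation elimination, which is not intuitionistically valid.
A Kripke countermodel: worlds u0, u1; order generated by u0 <= u1; atoms true at each world — u0:{}; u1:{B}.
u0 does not force not not B implies B: already at u0 itself, u0 forces not not B but u0 does not force B.
u0 lacks atom B, so u0 does not force B.
So the root u0 does not force the formula.

No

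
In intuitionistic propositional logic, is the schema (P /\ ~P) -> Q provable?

This is an instance of ex falso quodlibet, which is intuitionistically derivable.
No world can force both P and ~P, so the antecedent P /\ ~P is never forced and the implication holds vacuously at every world.

Yes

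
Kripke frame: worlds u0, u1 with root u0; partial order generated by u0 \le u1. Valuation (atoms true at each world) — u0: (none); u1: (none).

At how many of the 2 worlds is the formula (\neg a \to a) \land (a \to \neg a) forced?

u0: does not force it — u0 \nVdash (\neg a \to a) \land (a \to \neg a) since u0 fails \neg a \to a.
u1: does not force it — u1 \nVdash (\neg a \to a) \land (a \to \neg a) since u1 fails \neg a \to a.
Worlds forcing the formula: { }.

0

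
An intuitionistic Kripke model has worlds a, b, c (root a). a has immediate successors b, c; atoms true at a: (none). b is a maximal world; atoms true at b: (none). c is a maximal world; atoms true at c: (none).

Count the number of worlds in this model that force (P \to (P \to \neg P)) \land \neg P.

3

a: forces it.
b: forces it.
c: forces it.
Worlds forcing the formula: {a, b, c}.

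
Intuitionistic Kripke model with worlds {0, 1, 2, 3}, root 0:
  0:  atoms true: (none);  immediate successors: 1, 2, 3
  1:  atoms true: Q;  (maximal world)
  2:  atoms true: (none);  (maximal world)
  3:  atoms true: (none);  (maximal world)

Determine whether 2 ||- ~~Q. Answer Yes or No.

2 ||-/- ~~Q since 2 is accessible from 2 and 2 ||- ~Q.
2 ||- ~Q: no world accessible from 2 forces Q.

No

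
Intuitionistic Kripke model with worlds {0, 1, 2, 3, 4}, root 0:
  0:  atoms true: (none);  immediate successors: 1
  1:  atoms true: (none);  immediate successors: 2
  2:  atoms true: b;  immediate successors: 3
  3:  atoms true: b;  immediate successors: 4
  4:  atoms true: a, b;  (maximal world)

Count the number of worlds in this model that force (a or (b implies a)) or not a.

0: does not force it — 0 does not force (a or (b implies a)) or not a: neither disjunct is forced at 0.
1: does not force it.
2: does not force it.
3: does not force it.
4: forces it.
Worlds forcing the formula: {4}.

1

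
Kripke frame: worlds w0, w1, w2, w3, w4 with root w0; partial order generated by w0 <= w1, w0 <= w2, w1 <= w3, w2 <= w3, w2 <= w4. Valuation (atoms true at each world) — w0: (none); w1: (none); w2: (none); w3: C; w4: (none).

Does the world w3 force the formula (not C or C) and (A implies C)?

w3 forces (not C or C) and (A implies C) since w3 forces both conjuncts.

Yes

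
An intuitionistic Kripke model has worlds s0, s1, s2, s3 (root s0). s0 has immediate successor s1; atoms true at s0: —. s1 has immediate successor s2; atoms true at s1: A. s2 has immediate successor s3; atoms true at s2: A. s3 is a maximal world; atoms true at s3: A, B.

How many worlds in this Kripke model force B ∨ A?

s0: does not force it — s0 ⊮ B ∨ A: neither disjunct is forced at s0.
s1: forces it.
s2: forces it.
s3: forces it.
Worlds forcing the formula: {s1, s2, s3}.

3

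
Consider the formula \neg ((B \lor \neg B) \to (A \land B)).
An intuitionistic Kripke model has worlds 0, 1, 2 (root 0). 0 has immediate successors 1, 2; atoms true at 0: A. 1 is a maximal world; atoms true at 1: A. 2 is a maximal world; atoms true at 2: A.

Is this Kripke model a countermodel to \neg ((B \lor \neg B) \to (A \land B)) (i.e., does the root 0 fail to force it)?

No

0 \Vdash \neg ((B \lor \neg B) \to (A \land B)): no world accessible from 0 forces (B \lor \neg B) \to (A \land B).
So the root 0 forces \neg ((B \lor \neg B) \to (A \land B)); the model is not a countermodel.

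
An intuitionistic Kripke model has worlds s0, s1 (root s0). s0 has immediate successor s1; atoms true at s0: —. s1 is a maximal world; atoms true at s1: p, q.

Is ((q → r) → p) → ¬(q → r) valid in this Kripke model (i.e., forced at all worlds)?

Yes

s0 ⊩ ((q → r) → p) → ¬(q → r): every world accessible from s0 that forces (q → r) → p (namely s0, s1) also forces ¬(q → r).
Since the root s0 forces ((q → r) → p) → ¬(q → r) and forcing is persistent (monotone upward), every world forces it.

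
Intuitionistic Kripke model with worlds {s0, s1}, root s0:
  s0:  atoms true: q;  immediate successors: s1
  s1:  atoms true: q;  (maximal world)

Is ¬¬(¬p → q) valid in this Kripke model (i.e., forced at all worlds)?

s0 ⊩ ¬¬(¬p → q): no world accessible from s0 forces ¬(¬p → q).
Since the root s0 forces ¬¬(¬p → q) and forcing is persistent (monotone upward), every world forces it.

Yes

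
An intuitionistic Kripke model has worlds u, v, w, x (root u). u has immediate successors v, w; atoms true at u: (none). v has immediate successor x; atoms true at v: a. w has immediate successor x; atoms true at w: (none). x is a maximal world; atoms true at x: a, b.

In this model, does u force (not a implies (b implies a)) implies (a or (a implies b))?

No

u does not force (not a implies (b implies a)) implies (a or (a implies b)): already at u itself, u forces not a implies (b implies a) but u does not force a or (a implies b).
u does not force a or (a implies b): neither disjunct is forced at u.
u lacks atom a, so u does not force a.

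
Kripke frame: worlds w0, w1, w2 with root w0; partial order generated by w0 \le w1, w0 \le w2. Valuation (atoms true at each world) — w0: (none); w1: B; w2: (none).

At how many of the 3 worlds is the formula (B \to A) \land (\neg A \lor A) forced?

1

w0: does not force it — w0 \nVdash (B \to A) \land (\neg A \lor A) since w0 fails B \to A.
w1: does not force it — w1 \nVdash (B \to A) \land (\neg A \lor A) since w1 fails B \to A.
w2: forces it.
Worlds forcing the formula: {w2}.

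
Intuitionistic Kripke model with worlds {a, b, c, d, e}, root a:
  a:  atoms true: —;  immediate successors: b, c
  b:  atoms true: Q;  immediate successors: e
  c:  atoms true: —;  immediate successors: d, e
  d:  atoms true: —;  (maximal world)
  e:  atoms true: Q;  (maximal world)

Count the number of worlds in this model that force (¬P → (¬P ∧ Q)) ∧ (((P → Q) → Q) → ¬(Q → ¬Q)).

2

a: does not force it — a ⊮ (¬P → (¬P ∧ Q)) ∧ (((P → Q) → Q) → ¬(Q → ¬Q)) since a fails ¬P → (¬P ∧ Q).
b: forces it.
c: does not force it.
d: does not force it.
e: forces it.
Worlds forcing the formula: {b, e}.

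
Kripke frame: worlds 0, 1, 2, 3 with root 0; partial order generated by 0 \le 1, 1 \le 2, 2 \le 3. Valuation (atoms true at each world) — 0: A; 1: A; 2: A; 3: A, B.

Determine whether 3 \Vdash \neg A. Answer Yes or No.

3 \nVdash \neg A since 3 is accessible from 3 and 3 \Vdash A.

No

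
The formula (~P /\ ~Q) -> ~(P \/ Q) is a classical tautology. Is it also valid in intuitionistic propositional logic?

This is a constructively valid De Morgan direction (conjunction of negations to negated disjunction), which is intuitionistically derivable.
If both ~P and ~Q hold at a world, no accessible world forces P or forces Q, so none forces P \/ Q.

Yes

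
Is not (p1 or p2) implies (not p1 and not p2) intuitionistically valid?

Yes

This is a constructively valid De Morgan direction (negated disjunction to conjunction of negations), which is intuitionistically derivable.
From not (p1 or p2): if p1 held then p1 or p2 would, contradiction — so not p1; similarly not p2.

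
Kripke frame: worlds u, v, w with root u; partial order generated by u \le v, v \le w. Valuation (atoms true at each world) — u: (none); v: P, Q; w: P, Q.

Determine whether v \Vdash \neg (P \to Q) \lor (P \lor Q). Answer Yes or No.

v \Vdash \neg (P \to Q) \lor (P \lor Q) via the disjunct P \lor Q.

Yes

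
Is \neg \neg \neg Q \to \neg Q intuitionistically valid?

Yes

This is triple-negation reduction, which is intuitionistically derivable.
Assume \neg \neg \neg Q and suppose Q. Then \neg \neg Q (double-negation introduction), contradicting \neg \neg \neg Q. So \neg Q.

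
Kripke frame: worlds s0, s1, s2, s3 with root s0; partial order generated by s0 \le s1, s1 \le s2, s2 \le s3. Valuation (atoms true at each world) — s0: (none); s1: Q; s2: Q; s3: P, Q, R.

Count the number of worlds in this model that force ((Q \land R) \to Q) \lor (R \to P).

s0: forces it.
s1: forces it.
s2: forces it.
s3: forces it.
Worlds forcing the formula: {s0, s1, s2, s3}.

4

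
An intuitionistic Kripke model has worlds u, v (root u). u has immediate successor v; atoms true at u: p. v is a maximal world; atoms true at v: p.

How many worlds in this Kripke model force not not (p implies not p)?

0

u: does not force it — u does not force not not (p implies not p) since u is accessible from u and u forces not (p implies not p).
v: does not force it.
Worlds forcing the formula: { }.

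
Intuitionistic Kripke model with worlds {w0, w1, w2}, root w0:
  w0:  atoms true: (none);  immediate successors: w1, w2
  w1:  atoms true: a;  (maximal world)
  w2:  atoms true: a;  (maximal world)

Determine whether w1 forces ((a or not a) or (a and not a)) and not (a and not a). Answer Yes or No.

Yes

w1 forces ((a or not a) or (a and not a)) and not (a and not a) since w1 forces both conjuncts.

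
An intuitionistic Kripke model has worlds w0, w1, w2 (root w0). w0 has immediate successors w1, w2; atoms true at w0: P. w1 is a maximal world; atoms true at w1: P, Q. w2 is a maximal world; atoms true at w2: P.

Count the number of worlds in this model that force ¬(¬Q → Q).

1

w0: does not force it — w0 ⊮ ¬(¬Q → Q) since w1 is accessible from w0 and w1 ⊩ ¬Q → Q.
w1: does not force it — w1 ⊮ ¬(¬Q → Q) since w1 is accessible from w1 and w1 ⊩ ¬Q → Q.
w2: forces it.
Worlds forcing the formula: {w2}.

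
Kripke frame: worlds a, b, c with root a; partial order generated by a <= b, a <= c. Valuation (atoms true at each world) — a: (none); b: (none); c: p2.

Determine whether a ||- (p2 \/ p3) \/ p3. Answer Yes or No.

a ||-/- (p2 \/ p3) \/ p3: neither disjunct is forced at a.
a ||-/- p2 \/ p3: neither disjunct is forced at a.
a lacks atom p2, so a ||-/- p2.

No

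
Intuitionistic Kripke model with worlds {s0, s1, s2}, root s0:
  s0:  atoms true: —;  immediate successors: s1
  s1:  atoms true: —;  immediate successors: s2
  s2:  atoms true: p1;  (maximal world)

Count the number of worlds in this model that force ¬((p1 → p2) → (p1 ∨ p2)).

0

s0: does not force it — s0 ⊮ ¬((p1 → p2) → (p1 ∨ p2)) since s0 is accessible from s0 and s0 ⊩ (p1 → p2) → (p1 ∨ p2).
s1: does not force it.
s2: does not force it.
Worlds forcing the formula: { }.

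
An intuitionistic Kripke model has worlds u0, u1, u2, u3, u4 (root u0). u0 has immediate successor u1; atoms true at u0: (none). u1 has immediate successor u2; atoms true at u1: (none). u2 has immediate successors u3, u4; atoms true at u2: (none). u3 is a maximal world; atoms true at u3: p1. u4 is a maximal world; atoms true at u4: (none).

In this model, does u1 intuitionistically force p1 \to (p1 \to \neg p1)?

u1 \nVdash p1 \to (p1 \to \neg p1): at the accessible world u3, u3 \Vdash p1 but u3 \nVdash p1 \to \neg p1.
u3 \nVdash p1 \to \neg p1: already at u3 itself, u3 \Vdash p1 but u3 \nVdash \neg p1.
u3 \nVdash \neg p1 since u3 is accessible from u3 and u3 \Vdash p1.

No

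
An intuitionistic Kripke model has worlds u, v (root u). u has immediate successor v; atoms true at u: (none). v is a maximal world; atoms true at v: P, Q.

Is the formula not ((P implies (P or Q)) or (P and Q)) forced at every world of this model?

No

Not every world: u does not force not ((P implies (P or Q)) or (P and Q)).
u does not force not ((P implies (P or Q)) or (P and Q)) since u is accessible from u and u forces (P implies (P or Q)) or (P and Q).
u forces (P implies (P or Q)) or (P and Q) via the disjunct P implies (P or Q).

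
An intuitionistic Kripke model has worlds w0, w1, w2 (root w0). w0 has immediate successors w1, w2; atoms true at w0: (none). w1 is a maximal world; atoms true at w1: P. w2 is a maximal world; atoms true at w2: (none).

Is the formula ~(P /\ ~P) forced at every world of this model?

Yes

w0 ||- ~(P /\ ~P): no world accessible from w0 forces P /\ ~P.
Since the root w0 forces ~(P /\ ~P) and forcing is persistent (monotone upward), every world forces it.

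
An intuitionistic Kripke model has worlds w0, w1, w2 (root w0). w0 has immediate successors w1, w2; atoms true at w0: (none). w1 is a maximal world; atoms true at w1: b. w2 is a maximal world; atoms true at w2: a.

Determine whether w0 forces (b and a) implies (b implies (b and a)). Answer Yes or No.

w0 forces (b and a) implies (b implies (b and a)) vacuously: no world accessible from w0 forces the antecedent b and a.

Yes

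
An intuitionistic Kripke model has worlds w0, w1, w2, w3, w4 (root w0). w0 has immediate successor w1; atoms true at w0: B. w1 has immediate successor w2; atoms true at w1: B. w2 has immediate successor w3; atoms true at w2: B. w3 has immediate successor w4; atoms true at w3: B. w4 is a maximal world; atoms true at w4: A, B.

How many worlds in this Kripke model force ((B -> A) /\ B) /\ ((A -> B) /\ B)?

w0: does not force it — w0 ||-/- ((B -> A) /\ B) /\ ((A -> B) /\ B) since w0 fails (B -> A) /\ B.
w1: does not force it.
w2: does not force it.
w3: does not force it.
w4: forces it.
Worlds forcing the formula: {w4}.

1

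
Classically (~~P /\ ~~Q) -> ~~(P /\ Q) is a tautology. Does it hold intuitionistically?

This is the distribution of double negation over conjunction, which is intuitionistically derivable.
Assume ~~P, ~~Q, and ~(P /\ Q). From P we'd get ~Q (since P /\ Q is refuted), contradicting ~~Q; so ~P, contradicting ~~P.

Yes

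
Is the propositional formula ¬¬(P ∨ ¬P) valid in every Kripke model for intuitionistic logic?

This is the double negation of excluded middle, which is intuitionistically derivable.
Assuming ¬(P ∨ ¬P): from P we'd get P ∨ ¬P, so ¬P; but then P ∨ ¬P again — contradiction. Hence ¬¬(P ∨ ¬P).

Yes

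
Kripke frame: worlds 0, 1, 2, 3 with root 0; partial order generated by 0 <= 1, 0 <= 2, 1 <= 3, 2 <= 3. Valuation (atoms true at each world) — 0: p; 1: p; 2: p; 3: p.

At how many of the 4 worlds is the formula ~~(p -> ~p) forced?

0: does not force it — 0 ||-/- ~~(p -> ~p) since 0 is accessible from 0 and 0 ||- ~(p -> ~p).
1: does not force it — 1 ||-/- ~~(p -> ~p) since 1 is accessible from 1 and 1 ||- ~(p -> ~p).
2: does not force it — 2 ||-/- ~~(p -> ~p) since 2 is accessible from 2 and 2 ||- ~(p -> ~p).
3: does not force it.
Worlds forcing the formula: { }.

0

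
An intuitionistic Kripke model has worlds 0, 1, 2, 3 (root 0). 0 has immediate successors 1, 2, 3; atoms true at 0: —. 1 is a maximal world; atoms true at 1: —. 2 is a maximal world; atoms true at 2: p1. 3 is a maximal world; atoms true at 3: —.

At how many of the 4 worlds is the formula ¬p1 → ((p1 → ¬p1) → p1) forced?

0: does not force it — 0 ⊮ ¬p1 → ((p1 → ¬p1) → p1): at the accessible world 1, 1 ⊩ ¬p1 but 1 ⊮ (p1 → ¬p1) → p1.
1: does not force it.
2: forces it.
3: does not force it.
Worlds forcing the formula: {2}.

1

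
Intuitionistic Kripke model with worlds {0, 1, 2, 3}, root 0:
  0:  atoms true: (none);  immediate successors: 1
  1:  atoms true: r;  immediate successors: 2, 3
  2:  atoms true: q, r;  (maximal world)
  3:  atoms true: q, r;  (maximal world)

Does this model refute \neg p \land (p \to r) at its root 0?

0 \Vdash \neg p \land (p \to r) since 0 forces both conjuncts.
So the root 0 forces \neg p \land (p \to r); the model is not a countermodel.

No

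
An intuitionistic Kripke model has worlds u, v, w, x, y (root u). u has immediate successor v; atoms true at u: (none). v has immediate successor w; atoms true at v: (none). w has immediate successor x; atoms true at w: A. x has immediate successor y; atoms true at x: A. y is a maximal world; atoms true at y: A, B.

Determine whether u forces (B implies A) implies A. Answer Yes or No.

No

u does not force (B implies A) implies A: already at u itself, u forces B implies A but u does not force A.
u lacks atom A, so u does not force A.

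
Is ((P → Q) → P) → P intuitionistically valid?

No

This is Peirce's law, which is not intuitionistically valid.
A Kripke countermodel: worlds u0, u1; order generated by u0 ≤ u1; atoms true at each world — u0:{}; u1:{P}.
u0 ⊮ ((P → Q) → P) → P: already at u0 itself, u0 ⊩ (P → Q) → P but u0 ⊮ P.
u0 lacks atom P, so u0 ⊮ P.
So the root u0 does not force the formula.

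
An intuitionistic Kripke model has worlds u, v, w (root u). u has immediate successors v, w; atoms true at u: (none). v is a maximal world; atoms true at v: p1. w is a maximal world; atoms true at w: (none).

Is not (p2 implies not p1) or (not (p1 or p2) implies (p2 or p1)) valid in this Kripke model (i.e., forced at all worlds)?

Not every world: u does not force not (p2 implies not p1) or (not (p1 or p2) implies (p2 or p1)).
u does not force not (p2 implies not p1) or (not (p1 or p2) implies (p2 or p1)): neither disjunct is forced at u.
u does not force not (p2 implies not p1) since u is accessible from u and u forces p2 implies not p1.
u forces p2 implies not p1 vacuously: no world accessible from u forces the antecedent p2.

No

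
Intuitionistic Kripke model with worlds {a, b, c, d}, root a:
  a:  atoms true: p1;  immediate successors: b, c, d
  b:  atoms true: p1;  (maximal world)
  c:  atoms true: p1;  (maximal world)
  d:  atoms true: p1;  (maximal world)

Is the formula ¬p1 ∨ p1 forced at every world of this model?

Yes

a ⊩ ¬p1 ∨ p1 via the disjunct p1.
Since the root a forces ¬p1 ∨ p1 and forcing is persistent (monotone upward), every world forces it.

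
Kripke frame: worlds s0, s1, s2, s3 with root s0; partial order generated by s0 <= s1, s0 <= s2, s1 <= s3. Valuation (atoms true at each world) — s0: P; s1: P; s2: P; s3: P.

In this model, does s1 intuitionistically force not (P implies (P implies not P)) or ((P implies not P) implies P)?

Yes

s1 forces not (P implies (P implies not P)) or ((P implies not P) implies P) via the disjunct not (P implies (P implies not P)).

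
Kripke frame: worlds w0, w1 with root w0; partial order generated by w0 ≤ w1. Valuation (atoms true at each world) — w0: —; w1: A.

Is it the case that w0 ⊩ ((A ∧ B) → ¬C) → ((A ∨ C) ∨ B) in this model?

w0 ⊮ ((A ∧ B) → ¬C) → ((A ∨ C) ∨ B): already at w0 itself, w0 ⊩ (A ∧ B) → ¬C but w0 ⊮ (A ∨ C) ∨ B.
w0 ⊮ (A ∨ C) ∨ B: neither disjunct is forced at w0.
w0 ⊮ A ∨ C: neither disjunct is forced at w0.
w0 lacks atom A, so w0 ⊮ A.

No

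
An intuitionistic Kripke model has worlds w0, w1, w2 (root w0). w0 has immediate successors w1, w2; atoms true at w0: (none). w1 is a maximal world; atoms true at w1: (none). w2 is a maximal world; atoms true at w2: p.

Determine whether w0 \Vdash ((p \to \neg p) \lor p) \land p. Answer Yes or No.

w0 \nVdash ((p \to \neg p) \lor p) \land p since w0 fails (p \to \neg p) \lor p.

No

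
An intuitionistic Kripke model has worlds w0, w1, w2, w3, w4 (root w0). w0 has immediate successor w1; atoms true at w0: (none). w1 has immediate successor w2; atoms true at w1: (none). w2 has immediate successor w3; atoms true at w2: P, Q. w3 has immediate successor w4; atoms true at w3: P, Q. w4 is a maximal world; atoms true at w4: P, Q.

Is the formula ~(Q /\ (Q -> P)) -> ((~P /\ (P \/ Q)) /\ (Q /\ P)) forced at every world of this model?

Yes

w0 ||- ~(Q /\ (Q -> P)) -> ((~P /\ (P \/ Q)) /\ (Q /\ P)) vacuously: no world accessible from w0 forces the antecedent ~(Q /\ (Q -> P)).
Since the root w0 forces ~(Q /\ (Q -> P)) -> ((~P /\ (P \/ Q)) /\ (Q /\ P)) and forcing is persistent (monotone upward), every world forces it.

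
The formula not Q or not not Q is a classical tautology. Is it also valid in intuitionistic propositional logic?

This is the weak law of excluded middle, which is not intuitionistically valid.
A Kripke countermodel: worlds 0, 1, 2; order generated by 0 <= 1, 0 <= 2; atoms true at each world — 0:{}; 1:{Q}; 2:{}.
0 does not force not Q or not not Q: neither disjunct is forced at 0.
0 does not force not Q since 1 is accessible from 0 and 1 forces Q.
So the root 0 does not force the formula.

No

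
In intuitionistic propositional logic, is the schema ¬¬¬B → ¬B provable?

Yes

This is triple-negation reduction, which is intuitionistically derivable.
Assume ¬¬¬B and suppose B. Then ¬¬B (double-negation introduction), contradicting ¬¬¬B. So ¬B.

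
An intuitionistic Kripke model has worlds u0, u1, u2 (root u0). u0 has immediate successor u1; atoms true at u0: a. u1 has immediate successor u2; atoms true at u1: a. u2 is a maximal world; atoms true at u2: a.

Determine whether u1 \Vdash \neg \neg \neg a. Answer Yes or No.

No

u1 \nVdash \neg \neg \neg a since u1 is accessible from u1 and u1 \Vdash \neg \neg a.
u1 \Vdash \neg \neg a: no world accessible from u1 forces \neg a.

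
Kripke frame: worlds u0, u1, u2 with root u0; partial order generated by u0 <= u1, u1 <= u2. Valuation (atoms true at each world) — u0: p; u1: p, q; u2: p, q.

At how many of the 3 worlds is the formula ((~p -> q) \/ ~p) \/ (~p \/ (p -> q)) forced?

u0: forces it.
u1: forces it.
u2: forces it.
Worlds forcing the formula: {u0, u1, u2}.

3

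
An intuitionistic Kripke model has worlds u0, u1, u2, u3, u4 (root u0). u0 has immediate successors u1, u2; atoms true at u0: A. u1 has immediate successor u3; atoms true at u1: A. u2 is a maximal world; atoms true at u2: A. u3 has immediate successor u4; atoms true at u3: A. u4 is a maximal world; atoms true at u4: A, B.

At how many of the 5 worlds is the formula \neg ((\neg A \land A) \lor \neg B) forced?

3

u0: does not force it — u0 \nVdash \neg ((\neg A \land A) \lor \neg B) since u2 is accessible from u0 and u2 \Vdash (\neg A \land A) \lor \neg B.
u1: forces it.
u2: does not force it — u2 \nVdash \neg ((\neg A \land A) \lor \neg B) since u2 is accessible from u2 and u2 \Vdash (\neg A \land A) \lor \neg B.
u3: forces it.
u4: forces it.
Worlds forcing the formula: {u1, u3, u4}.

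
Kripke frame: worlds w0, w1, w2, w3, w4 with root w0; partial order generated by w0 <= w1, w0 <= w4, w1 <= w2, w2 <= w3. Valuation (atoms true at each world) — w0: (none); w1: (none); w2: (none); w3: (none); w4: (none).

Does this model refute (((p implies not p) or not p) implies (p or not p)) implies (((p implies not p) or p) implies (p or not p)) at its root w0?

No

w0 forces (((p implies not p) or not p) implies (p or not p)) implies (((p implies not p) or p) implies (p or not p)): every world accessible from w0 that forces ((p implies not p) or not p) implies (p or not p) (namely w0, w1, w2, w3, w4) also forces ((p implies not p) or p) implies (p or not p).
So the root w0 forces (((p implies not p) or not p) implies (p or not p)) implies (((p implies not p) or p) implies (p or not p)); the model is not a countermodel.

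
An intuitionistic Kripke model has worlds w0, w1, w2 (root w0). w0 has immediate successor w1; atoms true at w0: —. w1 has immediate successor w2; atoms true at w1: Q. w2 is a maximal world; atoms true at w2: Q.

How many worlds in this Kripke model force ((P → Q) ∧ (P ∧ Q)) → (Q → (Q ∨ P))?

w0: forces it.
w1: forces it.
w2: forces it.
Worlds forcing the formula: {w0, w1, w2}.

3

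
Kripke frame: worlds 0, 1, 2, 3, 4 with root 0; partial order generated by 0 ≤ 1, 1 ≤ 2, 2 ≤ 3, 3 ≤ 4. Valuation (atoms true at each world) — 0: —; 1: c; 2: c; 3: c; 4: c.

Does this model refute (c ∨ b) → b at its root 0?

Yes

0 ⊮ (c ∨ b) → b: at the accessible world 1, 1 ⊩ c ∨ b but 1 ⊮ b.
1 lacks atom b, so 1 ⊮ b.
So the root 0 does not force (c ∨ b) → b; the model is a countermodel.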